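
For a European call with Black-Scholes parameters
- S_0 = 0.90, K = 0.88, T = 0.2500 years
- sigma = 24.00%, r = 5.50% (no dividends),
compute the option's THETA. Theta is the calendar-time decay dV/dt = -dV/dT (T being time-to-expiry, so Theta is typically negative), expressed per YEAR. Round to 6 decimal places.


Answer: Theta = -0.109142

Derivation:
d1 = 0.3618571321; d2 = 0.2418571321
phi(d1) = 0.3736600601; exp(-qT) = 1.0000000000; exp(-rT) = 0.9863440995
Theta = -S*exp(-qT)*phi(d1)*sigma/(2*sqrt(T)) - r*K*exp(-rT)*N(d2) + q*S*exp(-qT)*N(d1)
N(d1) = 0.6412706021; N(d2) = 0.5955545661; sqrt(T) = 0.5000000000
Term 1 = -0.9000 * 1.0000000000 * 0.3736600601 * 0.2400 / (2 * 0.5000000000) = -0.0807105730
Term 2 = -0.0550 * 0.8800 * 0.9863440995 * 0.5955545661 = -0.0284312118
Term 3 = 0 (no dividend yield, q = 0)
Theta = -0.0807105730 + (-0.0284312118) + (0.0000000000) = -0.109142


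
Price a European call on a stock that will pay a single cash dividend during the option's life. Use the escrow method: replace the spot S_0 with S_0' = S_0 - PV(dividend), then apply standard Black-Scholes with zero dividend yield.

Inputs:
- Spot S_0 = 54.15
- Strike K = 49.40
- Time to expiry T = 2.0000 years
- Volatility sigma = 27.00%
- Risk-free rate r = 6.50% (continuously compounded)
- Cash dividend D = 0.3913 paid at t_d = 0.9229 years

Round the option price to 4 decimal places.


PV(D) = D * exp(-r * t_d) = 0.3913 * 0.94177536 = 0.36851670
S_0' = S_0 - PV(D) = 54.1500 - 0.36851670 = 53.78148330
d1 = (ln(S_0'/K) + (r + sigma^2/2)*T) / (sigma*sqrt(T)) = 0.75392984
d2 = d1 - sigma*sqrt(T) = 0.37209218
exp(-rT) = 0.87809543
N(d1) = 0.77455432; N(d2) = 0.64508789
C = S_0' * N(d1) - K * exp(-rT) * N(d2) = 53.78148330 * 0.77455432 - 49.4000 * 0.87809543 * 0.64508789 = 13.6741

Answer: Price = 13.6741


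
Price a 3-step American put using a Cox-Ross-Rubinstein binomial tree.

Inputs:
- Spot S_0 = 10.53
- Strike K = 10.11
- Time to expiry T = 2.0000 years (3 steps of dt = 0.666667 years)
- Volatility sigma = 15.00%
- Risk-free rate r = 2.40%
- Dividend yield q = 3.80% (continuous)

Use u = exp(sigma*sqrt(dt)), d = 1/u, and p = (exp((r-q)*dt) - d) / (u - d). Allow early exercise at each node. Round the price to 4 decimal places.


dt = T/N = 0.666667
u = exp(sigma*sqrt(dt)) = 1.130290; d = 1/u = 0.884728
p = (exp((r-q)*dt) - d) / (u - d) = 0.431588
Discount per step: exp(-r*dt) = 0.984127
Stock lattice S(k, i) with i counting down-moves:
  k=0: S(0,0) = 10.5300
  k=1: S(1,0) = 11.9020; S(1,1) = 9.3162
  k=2: S(2,0) = 13.4527; S(2,1) = 10.5300; S(2,2) = 8.2423
  k=3: S(3,0) = 15.2054; S(3,1) = 11.9020; S(3,2) = 9.3162; S(3,3) = 7.2922
Terminal payoffs V(N, i) = max(K - S_T, 0):
  V(3,0) = 0.000000; V(3,1) = 0.000000; V(3,2) = 0.793809; V(3,3) = 2.817803
Backward induction: V(k, i) = exp(-r*dt) * [p * V(k+1, i) + (1-p) * V(k+1, i+1)]; then take max(V_cont, immediate exercise) for American.
  V(2,0) = exp(-r*dt) * [p*0.000000 + (1-p)*0.000000] = 0.000000; exercise = 0.000000; V(2,0) = max -> 0.000000
  V(2,1) = exp(-r*dt) * [p*0.000000 + (1-p)*0.793809] = 0.444048; exercise = 0.000000; V(2,1) = max -> 0.444048
  V(2,2) = exp(-r*dt) * [p*0.793809 + (1-p)*2.817803] = 1.913410; exercise = 1.867701; V(2,2) = max -> 1.913410
  V(1,0) = exp(-r*dt) * [p*0.000000 + (1-p)*0.444048] = 0.248396; exercise = 0.000000; V(1,0) = max -> 0.248396
  V(1,1) = exp(-r*dt) * [p*0.444048 + (1-p)*1.913410] = 1.258946; exercise = 0.793809; V(1,1) = max -> 1.258946
  V(0,0) = exp(-r*dt) * [p*0.248396 + (1-p)*1.258946] = 0.809744; exercise = 0.000000; V(0,0) = max -> 0.809744

Answer: Price = V(0,0) = 0.8097


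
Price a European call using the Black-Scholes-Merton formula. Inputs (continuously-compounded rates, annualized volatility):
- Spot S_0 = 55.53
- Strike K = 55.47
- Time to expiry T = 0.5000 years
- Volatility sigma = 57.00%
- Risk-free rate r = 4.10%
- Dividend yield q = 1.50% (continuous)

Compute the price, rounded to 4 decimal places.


Answer: Price = 9.1316

Derivation:
d1 = (ln(S/K) + (r - q + 0.5*sigma^2) * T) / (sigma * sqrt(T)) = 0.23646167
d2 = d1 - sigma * sqrt(T) = -0.16658919
exp(-rT) = 0.97970870; exp(-qT) = 0.99252805
C = S_0 * exp(-qT) * N(d1) - K * exp(-rT) * N(d2)
N(d1) = 0.59346278; N(d2) = 0.43384665
C = 55.5300 * 0.99252805 * 0.59346278 - 55.4700 * 0.97970870 * 0.43384665 = 9.1316


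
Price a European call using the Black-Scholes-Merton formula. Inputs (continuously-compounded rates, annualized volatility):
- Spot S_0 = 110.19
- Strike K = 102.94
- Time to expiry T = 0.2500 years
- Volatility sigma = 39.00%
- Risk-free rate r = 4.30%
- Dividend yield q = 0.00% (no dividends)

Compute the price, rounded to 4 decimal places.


d1 = (ln(S/K) + (r - q + 0.5*sigma^2) * T) / (sigma * sqrt(T)) = 0.50165310
d2 = d1 - sigma * sqrt(T) = 0.30665310
exp(-rT) = 0.98930757; exp(-qT) = 1.00000000
C = S_0 * exp(-qT) * N(d1) - K * exp(-rT) * N(d2)
N(d1) = 0.69204422; N(d2) = 0.62044628
C = 110.1900 * 1.00000000 * 0.69204422 - 102.9400 * 0.98930757 * 0.62044628 = 13.0705

Answer: Price = 13.0705


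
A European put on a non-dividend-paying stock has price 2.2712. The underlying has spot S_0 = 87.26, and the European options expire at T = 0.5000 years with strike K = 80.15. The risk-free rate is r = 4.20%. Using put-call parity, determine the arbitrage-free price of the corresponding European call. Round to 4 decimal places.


Answer: Call price = 11.0468

Derivation:
Put-call parity: C - P = S_0 * exp(-qT) - K * exp(-rT).
S_0 * exp(-qT) = 87.2600 * 1.00000000 = 87.26000000
K * exp(-rT) = 80.1500 * 0.97921896 = 78.48440001
C = P + S*exp(-qT) - K*exp(-rT)
C = 2.2712 + 87.26000000 - 78.48440001 = 11.0468


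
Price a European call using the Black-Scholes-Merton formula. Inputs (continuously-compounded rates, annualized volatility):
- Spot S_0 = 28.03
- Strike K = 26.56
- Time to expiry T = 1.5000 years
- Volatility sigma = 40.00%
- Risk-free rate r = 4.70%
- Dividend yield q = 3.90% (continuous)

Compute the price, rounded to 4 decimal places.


Answer: Price = 5.8391

Derivation:
d1 = (ln(S/K) + (r - q + 0.5*sigma^2) * T) / (sigma * sqrt(T)) = 0.37940359
d2 = d1 - sigma * sqrt(T) = -0.11049436
exp(-rT) = 0.93192774; exp(-qT) = 0.94317824
C = S_0 * exp(-qT) * N(d1) - K * exp(-rT) * N(d2)
N(d1) = 0.64780591; N(d2) = 0.45600866
C = 28.0300 * 0.94317824 * 0.64780591 - 26.5600 * 0.93192774 * 0.45600866 = 5.8391


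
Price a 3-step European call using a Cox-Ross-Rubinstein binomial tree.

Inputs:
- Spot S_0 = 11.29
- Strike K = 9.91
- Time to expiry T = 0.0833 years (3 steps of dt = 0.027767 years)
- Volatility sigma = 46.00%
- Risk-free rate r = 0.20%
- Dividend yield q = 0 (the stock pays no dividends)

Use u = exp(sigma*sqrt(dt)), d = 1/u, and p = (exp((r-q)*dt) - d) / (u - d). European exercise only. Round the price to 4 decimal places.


Answer: Price = V(0,0) = 1.5128

Derivation:
dt = T/N = 0.027767
u = exp(sigma*sqrt(dt)) = 1.079666; d = 1/u = 0.926213
p = (exp((r-q)*dt) - d) / (u - d) = 0.481208
Discount per step: exp(-r*dt) = 0.999944
Stock lattice S(k, i) with i counting down-moves:
  k=0: S(0,0) = 11.2900
  k=1: S(1,0) = 12.1894; S(1,1) = 10.4569
  k=2: S(2,0) = 13.1605; S(2,1) = 11.2900; S(2,2) = 9.6854
  k=3: S(3,0) = 14.2089; S(3,1) = 12.1894; S(3,2) = 10.4569; S(3,3) = 8.9707
Terminal payoffs V(N, i) = max(S_T - K, 0):
  V(3,0) = 4.298940; V(3,1) = 2.279424; V(3,2) = 0.546942; V(3,3) = 0.000000
Backward induction: V(k, i) = exp(-r*dt) * [p * V(k+1, i) + (1-p) * V(k+1, i+1)].
  V(2,0) = exp(-r*dt) * [p*4.298940 + (1-p)*2.279424] = 3.251052
  V(2,1) = exp(-r*dt) * [p*2.279424 + (1-p)*0.546942] = 1.380550
  V(2,2) = exp(-r*dt) * [p*0.546942 + (1-p)*0.000000] = 0.263178
  V(1,0) = exp(-r*dt) * [p*3.251052 + (1-p)*1.380550] = 2.280525
  V(1,1) = exp(-r*dt) * [p*1.380550 + (1-p)*0.263178] = 0.800823
  V(0,0) = exp(-r*dt) * [p*2.280525 + (1-p)*0.800823] = 1.512784


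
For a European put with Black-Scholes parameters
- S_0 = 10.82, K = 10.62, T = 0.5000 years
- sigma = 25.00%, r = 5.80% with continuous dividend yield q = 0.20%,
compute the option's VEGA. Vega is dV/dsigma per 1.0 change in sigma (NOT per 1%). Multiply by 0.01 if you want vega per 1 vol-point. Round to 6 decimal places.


d1 = 0.3523216536; d2 = 0.1755449583
phi(d1) = 0.3749345480; exp(-qT) = 0.9990004998; exp(-rT) = 0.9714164645
Vega = S * exp(-qT) * phi(d1) * sqrt(T) = 10.8200 * 0.9990004998 * 0.3749345480 * 0.7071067812 = 2.865718

Answer: Vega = 2.865718


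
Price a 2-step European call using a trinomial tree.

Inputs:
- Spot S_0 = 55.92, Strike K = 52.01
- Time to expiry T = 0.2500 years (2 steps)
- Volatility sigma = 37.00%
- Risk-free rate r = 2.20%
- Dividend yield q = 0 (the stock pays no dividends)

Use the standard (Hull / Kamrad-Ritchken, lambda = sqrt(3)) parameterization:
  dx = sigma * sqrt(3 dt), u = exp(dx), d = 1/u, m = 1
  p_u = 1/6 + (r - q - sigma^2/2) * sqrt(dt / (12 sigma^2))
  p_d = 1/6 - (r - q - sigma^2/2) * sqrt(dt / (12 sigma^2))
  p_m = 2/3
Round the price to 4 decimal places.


dt = T/N = 0.125000; dx = sigma*sqrt(3*dt) = 0.226578
u = exp(dx) = 1.254300; d = 1/u = 0.797257
p_u = 0.153854, p_m = 0.666667, p_d = 0.179480
Discount per step: exp(-r*dt) = 0.997254
Stock lattice S(k, j) with j the centered position index:
  k=0: S(0,+0) = 55.9200
  k=1: S(1,-1) = 44.5826; S(1,+0) = 55.9200; S(1,+1) = 70.1405
  k=2: S(2,-2) = 35.5438; S(2,-1) = 44.5826; S(2,+0) = 55.9200; S(2,+1) = 70.1405; S(2,+2) = 87.9772
Terminal payoffs V(N, j) = max(S_T - K, 0):
  V(2,-2) = 0.000000; V(2,-1) = 0.000000; V(2,+0) = 3.910000; V(2,+1) = 18.130467; V(2,+2) = 35.967201
Backward induction: V(k, j) = exp(-r*dt) * [p_u * V(k+1, j+1) + p_m * V(k+1, j) + p_d * V(k+1, j-1)]
  V(1,-1) = exp(-r*dt) * [p_u*3.910000 + p_m*0.000000 + p_d*0.000000] = 0.599916
  V(1,+0) = exp(-r*dt) * [p_u*18.130467 + p_m*3.910000 + p_d*0.000000] = 5.381288
  V(1,+1) = exp(-r*dt) * [p_u*35.967201 + p_m*18.130467 + p_d*3.910000] = 18.272114
  V(0,+0) = exp(-r*dt) * [p_u*18.272114 + p_m*5.381288 + p_d*0.599916] = 6.488563

Answer: Price = V(0,0) = 6.4886


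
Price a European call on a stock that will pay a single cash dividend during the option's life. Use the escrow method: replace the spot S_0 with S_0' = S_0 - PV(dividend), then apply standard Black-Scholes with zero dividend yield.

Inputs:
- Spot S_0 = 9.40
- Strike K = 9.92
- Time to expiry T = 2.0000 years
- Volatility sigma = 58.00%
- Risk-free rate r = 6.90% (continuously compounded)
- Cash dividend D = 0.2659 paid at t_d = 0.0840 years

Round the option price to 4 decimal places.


Answer: Price = 3.0824

Derivation:
PV(D) = D * exp(-r * t_d) = 0.2659 * 0.99422076 = 0.26436330
S_0' = S_0 - PV(D) = 9.4000 - 0.26436330 = 9.13563670
d1 = (ln(S_0'/K) + (r + sigma^2/2)*T) / (sigma*sqrt(T)) = 0.47794318
d2 = d1 - sigma*sqrt(T) = -0.34230068
exp(-rT) = 0.87109869
N(d1) = 0.68365468; N(d2) = 0.36606231
C = S_0' * N(d1) - K * exp(-rT) * N(d2) = 9.13563670 * 0.68365468 - 9.9200 * 0.87109869 * 0.36606231 = 3.0824


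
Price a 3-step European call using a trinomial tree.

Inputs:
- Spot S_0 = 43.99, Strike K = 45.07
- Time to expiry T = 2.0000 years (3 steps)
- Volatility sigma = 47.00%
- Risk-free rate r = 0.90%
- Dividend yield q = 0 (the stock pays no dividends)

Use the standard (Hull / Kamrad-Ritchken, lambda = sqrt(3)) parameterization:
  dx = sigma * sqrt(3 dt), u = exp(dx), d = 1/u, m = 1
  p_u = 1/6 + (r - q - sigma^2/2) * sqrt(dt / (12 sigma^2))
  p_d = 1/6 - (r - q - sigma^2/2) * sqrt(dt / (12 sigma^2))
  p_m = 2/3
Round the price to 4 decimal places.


dt = T/N = 0.666667; dx = sigma*sqrt(3*dt) = 0.664680
u = exp(dx) = 1.943869; d = 1/u = 0.514438
p_u = 0.115790, p_m = 0.666667, p_d = 0.217543
Discount per step: exp(-r*dt) = 0.994018
Stock lattice S(k, j) with j the centered position index:
  k=0: S(0,+0) = 43.9900
  k=1: S(1,-1) = 22.6301; S(1,+0) = 43.9900; S(1,+1) = 85.5108
  k=2: S(2,-2) = 11.6418; S(2,-1) = 22.6301; S(2,+0) = 43.9900; S(2,+1) = 85.5108; S(2,+2) = 166.2218
  k=3: S(3,-3) = 5.9890; S(3,-2) = 11.6418; S(3,-1) = 22.6301; S(3,+0) = 43.9900; S(3,+1) = 85.5108; S(3,+2) = 166.2218; S(3,+3) = 323.1134
Terminal payoffs V(N, j) = max(S_T - K, 0):
  V(3,-3) = 0.000000; V(3,-2) = 0.000000; V(3,-1) = 0.000000; V(3,+0) = 0.000000; V(3,+1) = 40.440802; V(3,+2) = 121.151807; V(3,+3) = 278.043437
Backward induction: V(k, j) = exp(-r*dt) * [p_u * V(k+1, j+1) + p_m * V(k+1, j) + p_d * V(k+1, j-1)]
  V(2,-2) = exp(-r*dt) * [p_u*0.000000 + p_m*0.000000 + p_d*0.000000] = 0.000000
  V(2,-1) = exp(-r*dt) * [p_u*0.000000 + p_m*0.000000 + p_d*0.000000] = 0.000000
  V(2,+0) = exp(-r*dt) * [p_u*40.440802 + p_m*0.000000 + p_d*0.000000] = 4.654632
  V(2,+1) = exp(-r*dt) * [p_u*121.151807 + p_m*40.440802 + p_d*0.000000] = 40.743517
  V(2,+2) = exp(-r*dt) * [p_u*278.043437 + p_m*121.151807 + p_d*40.440802] = 121.031794
  V(1,-1) = exp(-r*dt) * [p_u*4.654632 + p_m*0.000000 + p_d*0.000000] = 0.535736
  V(1,+0) = exp(-r*dt) * [p_u*40.743517 + p_m*4.654632 + p_d*0.000000] = 7.773999
  V(1,+1) = exp(-r*dt) * [p_u*121.031794 + p_m*40.743517 + p_d*4.654632] = 41.936832
  V(0,+0) = exp(-r*dt) * [p_u*41.936832 + p_m*7.773999 + p_d*0.535736] = 10.094333

Answer: Price = V(0,0) = 10.0943


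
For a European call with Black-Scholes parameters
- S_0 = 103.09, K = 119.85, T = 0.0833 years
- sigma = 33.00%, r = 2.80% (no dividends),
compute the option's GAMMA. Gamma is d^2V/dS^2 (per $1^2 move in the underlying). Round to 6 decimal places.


d1 = -1.5095006018; d2 = -1.6047443417
phi(d1) = 0.1276791801; exp(-qT) = 1.0000000000; exp(-rT) = 0.9976703179
Gamma = exp(-qT) * phi(d1) / (S * sigma * sqrt(T)) = 1.0000000000 * 0.1276791801 / (103.0900 * 0.3300 * 0.2886173938) = 0.013004

Answer: Gamma = 0.013004


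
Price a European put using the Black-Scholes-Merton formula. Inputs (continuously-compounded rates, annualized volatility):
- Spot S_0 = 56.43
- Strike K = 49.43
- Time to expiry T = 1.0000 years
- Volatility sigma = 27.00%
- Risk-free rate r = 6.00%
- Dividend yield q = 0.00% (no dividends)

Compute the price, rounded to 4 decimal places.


Answer: Price = 1.9249

Derivation:
d1 = (ln(S/K) + (r - q + 0.5*sigma^2) * T) / (sigma * sqrt(T)) = 0.84775335
d2 = d1 - sigma * sqrt(T) = 0.57775335
exp(-rT) = 0.94176453; exp(-qT) = 1.00000000
P = K * exp(-rT) * N(-d2) - S_0 * exp(-qT) * N(-d1)
N(-d1) = 0.19828767; N(-d2) = 0.28171533
P = 49.4300 * 0.94176453 * 0.28171533 - 56.4300 * 1.00000000 * 0.19828767 = 1.9249


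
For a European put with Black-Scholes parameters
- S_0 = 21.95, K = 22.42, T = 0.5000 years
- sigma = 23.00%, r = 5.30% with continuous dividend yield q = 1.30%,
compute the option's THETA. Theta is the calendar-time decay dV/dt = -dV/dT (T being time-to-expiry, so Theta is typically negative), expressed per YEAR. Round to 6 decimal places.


Answer: Theta = -0.924997

Derivation:
d1 = 0.0740231467; d2 = -0.0886114129
phi(d1) = 0.3978507889; exp(-qT) = 0.9935210793; exp(-rT) = 0.9738480438
Theta = -S*exp(-qT)*phi(d1)*sigma/(2*sqrt(T)) + r*K*exp(-rT)*N(-d2) - q*S*exp(-qT)*N(-d1)
N(-d1) = 0.4704959837; N(-d2) = 0.5353046312; sqrt(T) = 0.7071067812
Term 1 = -21.9500 * 0.9935210793 * 0.3978507889 * 0.2300 / (2 * 0.7071067812) = -1.4110573725
Term 2 = 0.0530 * 22.4200 * 0.9738480438 * 0.5353046312 = 0.6194463165
Term 3 = -0.0130 * 21.9500 * 0.9935210793 * 0.4704959837 = -0.1333861948
Theta = -1.4110573725 + (0.6194463165) + (-0.1333861948) = -0.924997


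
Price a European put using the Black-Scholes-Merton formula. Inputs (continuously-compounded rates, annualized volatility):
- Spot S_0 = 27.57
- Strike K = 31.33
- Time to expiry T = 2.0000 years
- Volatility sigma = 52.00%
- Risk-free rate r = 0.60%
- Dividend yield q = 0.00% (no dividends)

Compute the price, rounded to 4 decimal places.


Answer: Price = 10.1880

Derivation:
d1 = (ln(S/K) + (r - q + 0.5*sigma^2) * T) / (sigma * sqrt(T)) = 0.21016318
d2 = d1 - sigma * sqrt(T) = -0.52522788
exp(-rT) = 0.98807171; exp(-qT) = 1.00000000
P = K * exp(-rT) * N(-d2) - S_0 * exp(-qT) * N(-d1)
N(-d1) = 0.41677016; N(-d2) = 0.70028761
P = 31.3300 * 0.98807171 * 0.70028761 - 27.5700 * 1.00000000 * 0.41677016 = 10.1880


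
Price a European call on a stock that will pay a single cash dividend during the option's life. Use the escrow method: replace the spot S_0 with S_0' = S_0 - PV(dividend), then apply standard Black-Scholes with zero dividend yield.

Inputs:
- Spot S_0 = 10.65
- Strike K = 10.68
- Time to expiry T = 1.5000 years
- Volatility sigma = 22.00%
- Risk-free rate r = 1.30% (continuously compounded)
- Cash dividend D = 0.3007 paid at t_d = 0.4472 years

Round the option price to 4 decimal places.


PV(D) = D * exp(-r * t_d) = 0.3007 * 0.99420327 = 0.29895692
S_0' = S_0 - PV(D) = 10.6500 - 0.29895692 = 10.35104308
d1 = (ln(S_0'/K) + (r + sigma^2/2)*T) / (sigma*sqrt(T)) = 0.09098170
d2 = d1 - sigma*sqrt(T) = -0.17846217
exp(-rT) = 0.98068890
N(d1) = 0.53624643; N(d2) = 0.42918001
C = S_0' * N(d1) - K * exp(-rT) * N(d2) = 10.35104308 * 0.53624643 - 10.6800 * 0.98068890 * 0.42918001 = 1.0556

Answer: Price = 1.0556


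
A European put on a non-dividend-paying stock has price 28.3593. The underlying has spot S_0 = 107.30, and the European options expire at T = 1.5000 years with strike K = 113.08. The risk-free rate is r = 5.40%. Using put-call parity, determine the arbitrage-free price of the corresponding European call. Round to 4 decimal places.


Put-call parity: C - P = S_0 * exp(-qT) - K * exp(-rT).
S_0 * exp(-qT) = 107.3000 * 1.00000000 = 107.30000000
K * exp(-rT) = 113.0800 * 0.92219369 = 104.28166263
C = P + S*exp(-qT) - K*exp(-rT)
C = 28.3593 + 107.30000000 - 104.28166263 = 31.3776

Answer: Call price = 31.3776


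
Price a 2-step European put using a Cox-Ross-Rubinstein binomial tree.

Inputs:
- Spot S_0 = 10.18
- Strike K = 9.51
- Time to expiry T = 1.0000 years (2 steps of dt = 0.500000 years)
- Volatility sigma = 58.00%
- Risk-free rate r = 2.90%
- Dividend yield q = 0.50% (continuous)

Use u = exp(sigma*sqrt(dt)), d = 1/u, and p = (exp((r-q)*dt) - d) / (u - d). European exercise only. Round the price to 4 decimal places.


dt = T/N = 0.500000
u = exp(sigma*sqrt(dt)) = 1.507002; d = 1/u = 0.663569
p = (exp((r-q)*dt) - d) / (u - d) = 0.413196
Discount per step: exp(-r*dt) = 0.985605
Stock lattice S(k, i) with i counting down-moves:
  k=0: S(0,0) = 10.1800
  k=1: S(1,0) = 15.3413; S(1,1) = 6.7551
  k=2: S(2,0) = 23.1193; S(2,1) = 10.1800; S(2,2) = 4.4825
Terminal payoffs V(N, i) = max(K - S_T, 0):
  V(2,0) = 0.000000; V(2,1) = 0.000000; V(2,2) = 5.027499
Backward induction: V(k, i) = exp(-r*dt) * [p * V(k+1, i) + (1-p) * V(k+1, i+1)].
  V(1,0) = exp(-r*dt) * [p*0.000000 + (1-p)*0.000000] = 0.000000
  V(1,1) = exp(-r*dt) * [p*0.000000 + (1-p)*5.027499] = 2.907687
  V(0,0) = exp(-r*dt) * [p*0.000000 + (1-p)*2.907687] = 1.681680

Answer: Price = V(0,0) = 1.6817


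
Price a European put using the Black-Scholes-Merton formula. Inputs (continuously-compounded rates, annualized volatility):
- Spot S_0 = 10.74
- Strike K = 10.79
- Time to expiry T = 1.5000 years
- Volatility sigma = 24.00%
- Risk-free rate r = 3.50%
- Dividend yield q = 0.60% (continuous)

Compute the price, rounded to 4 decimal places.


Answer: Price = 1.0277

Derivation:
d1 = (ln(S/K) + (r - q + 0.5*sigma^2) * T) / (sigma * sqrt(T)) = 0.27915783
d2 = d1 - sigma * sqrt(T) = -0.01478094
exp(-rT) = 0.94885432; exp(-qT) = 0.99104038
P = K * exp(-rT) * N(-d2) - S_0 * exp(-qT) * N(-d1)
N(-d1) = 0.39006185; N(-d2) = 0.50589653
P = 10.7900 * 0.94885432 * 0.50589653 - 10.7400 * 0.99104038 * 0.39006185 = 1.0277


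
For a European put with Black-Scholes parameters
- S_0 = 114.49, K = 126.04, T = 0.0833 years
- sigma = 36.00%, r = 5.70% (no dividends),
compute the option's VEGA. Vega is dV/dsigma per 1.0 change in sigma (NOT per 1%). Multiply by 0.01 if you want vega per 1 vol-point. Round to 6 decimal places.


d1 = -0.8273726913; d2 = -0.9312749531
phi(d1) = 0.2833106392; exp(-qT) = 1.0000000000; exp(-rT) = 0.9952631544
Vega = S * exp(-qT) * phi(d1) * sqrt(T) = 114.4900 * 1.0000000000 * 0.2833106392 * 0.2886173938 = 9.361662

Answer: Vega = 9.361662


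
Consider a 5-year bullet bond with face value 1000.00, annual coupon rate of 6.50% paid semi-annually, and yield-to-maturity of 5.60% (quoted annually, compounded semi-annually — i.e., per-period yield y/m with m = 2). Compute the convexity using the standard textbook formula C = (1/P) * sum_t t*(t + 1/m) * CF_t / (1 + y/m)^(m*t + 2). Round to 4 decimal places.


Answer: Convexity = 21.6397

Derivation:
Coupon per period c = face * coupon_rate / m = 32.500000
Periods per year m = 2; per-period yield y/m = 0.028000
Number of cashflows N = 10
Cashflows (t years, CF_t, discount factor 1/(1+y/m)^(m*t), PV):
  t = 0.5000: CF_t = 32.500000, DF = 0.972763, PV = 31.614786
  t = 1.0000: CF_t = 32.500000, DF = 0.946267, PV = 30.753683
  t = 1.5000: CF_t = 32.500000, DF = 0.920493, PV = 29.916034
  t = 2.0000: CF_t = 32.500000, DF = 0.895422, PV = 29.101200
  t = 2.5000: CF_t = 32.500000, DF = 0.871033, PV = 28.308561
  t = 3.0000: CF_t = 32.500000, DF = 0.847308, PV = 27.537510
  t = 3.5000: CF_t = 32.500000, DF = 0.824230, PV = 26.787461
  t = 4.0000: CF_t = 32.500000, DF = 0.801780, PV = 26.057842
  t = 4.5000: CF_t = 32.500000, DF = 0.779941, PV = 25.348095
  t = 5.0000: CF_t = 1032.500000, DF = 0.758698, PV = 783.355530
Price P = sum_t PV_t = 1038.780703
Convexity numerator sum_t t*(t + 1/m) * CF_t / (1+y/m)^(m*t + 2):
  t = 0.5000: term = 14.958017
  t = 1.0000: term = 43.651800
  t = 1.5000: term = 84.925682
  t = 2.0000: term = 137.687552
  t = 2.5000: term = 200.905961
  t = 3.0000: term = 273.607339
  t = 3.5000: term = 354.873332
  t = 4.0000: term = 443.838242
  t = 4.5000: term = 539.686579
  t = 5.0000: term = 20384.749467
Convexity = (1/P) * sum = 22478.883971 / 1038.780703 = 21.639682


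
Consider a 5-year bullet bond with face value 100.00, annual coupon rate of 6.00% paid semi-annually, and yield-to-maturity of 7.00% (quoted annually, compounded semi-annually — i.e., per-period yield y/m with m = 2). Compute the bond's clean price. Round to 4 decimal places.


Coupon per period c = face * coupon_rate / m = 3.000000
Periods per year m = 2; per-period yield y/m = 0.035000
Number of cashflows N = 10
Cashflows (t years, CF_t, discount factor 1/(1+y/m)^(m*t), PV):
  t = 0.5000: CF_t = 3.000000, DF = 0.966184, PV = 2.898551
  t = 1.0000: CF_t = 3.000000, DF = 0.933511, PV = 2.800532
  t = 1.5000: CF_t = 3.000000, DF = 0.901943, PV = 2.705828
  t = 2.0000: CF_t = 3.000000, DF = 0.871442, PV = 2.614327
  t = 2.5000: CF_t = 3.000000, DF = 0.841973, PV = 2.525920
  t = 3.0000: CF_t = 3.000000, DF = 0.813501, PV = 2.440502
  t = 3.5000: CF_t = 3.000000, DF = 0.785991, PV = 2.357973
  t = 4.0000: CF_t = 3.000000, DF = 0.759412, PV = 2.278235
  t = 4.5000: CF_t = 3.000000, DF = 0.733731, PV = 2.201193
  t = 5.0000: CF_t = 103.000000, DF = 0.708919, PV = 73.018638
Price P = sum_t PV_t = 95.841697

Answer: Price = 95.8417


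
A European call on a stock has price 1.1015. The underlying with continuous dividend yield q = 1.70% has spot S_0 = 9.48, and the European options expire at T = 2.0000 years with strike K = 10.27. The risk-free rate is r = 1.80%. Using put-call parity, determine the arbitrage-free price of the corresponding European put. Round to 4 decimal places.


Put-call parity: C - P = S_0 * exp(-qT) - K * exp(-rT).
S_0 * exp(-qT) = 9.4800 * 0.96657150 = 9.16309786
K * exp(-rT) = 10.2700 * 0.96464029 = 9.90685581
P = C - S*exp(-qT) + K*exp(-rT)
P = 1.1015 - 9.16309786 + 9.90685581 = 1.8453

Answer: Put price = 1.8453


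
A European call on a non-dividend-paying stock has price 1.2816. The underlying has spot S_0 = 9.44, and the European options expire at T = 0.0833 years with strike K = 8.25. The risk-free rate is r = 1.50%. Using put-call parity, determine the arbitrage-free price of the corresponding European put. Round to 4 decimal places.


Put-call parity: C - P = S_0 * exp(-qT) - K * exp(-rT).
S_0 * exp(-qT) = 9.4400 * 1.00000000 = 9.44000000
K * exp(-rT) = 8.2500 * 0.99875128 = 8.23969806
P = C - S*exp(-qT) + K*exp(-rT)
P = 1.2816 - 9.44000000 + 8.23969806 = 0.0813

Answer: Put price = 0.0813


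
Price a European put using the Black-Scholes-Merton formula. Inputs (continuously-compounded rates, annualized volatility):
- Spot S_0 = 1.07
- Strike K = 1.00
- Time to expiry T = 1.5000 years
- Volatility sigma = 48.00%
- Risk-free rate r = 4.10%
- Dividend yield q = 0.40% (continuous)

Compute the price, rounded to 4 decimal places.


d1 = (ln(S/K) + (r - q + 0.5*sigma^2) * T) / (sigma * sqrt(T)) = 0.50343588
d2 = d1 - sigma * sqrt(T) = -0.08444165
exp(-rT) = 0.94035295; exp(-qT) = 0.99401796
P = K * exp(-rT) * N(-d2) - S_0 * exp(-qT) * N(-d1)
N(-d1) = 0.30732892; N(-d2) = 0.53364735
P = 1.0000 * 0.94035295 * 0.53364735 - 1.0700 * 0.99401796 * 0.30732892 = 0.1749

Answer: Price = 0.1749


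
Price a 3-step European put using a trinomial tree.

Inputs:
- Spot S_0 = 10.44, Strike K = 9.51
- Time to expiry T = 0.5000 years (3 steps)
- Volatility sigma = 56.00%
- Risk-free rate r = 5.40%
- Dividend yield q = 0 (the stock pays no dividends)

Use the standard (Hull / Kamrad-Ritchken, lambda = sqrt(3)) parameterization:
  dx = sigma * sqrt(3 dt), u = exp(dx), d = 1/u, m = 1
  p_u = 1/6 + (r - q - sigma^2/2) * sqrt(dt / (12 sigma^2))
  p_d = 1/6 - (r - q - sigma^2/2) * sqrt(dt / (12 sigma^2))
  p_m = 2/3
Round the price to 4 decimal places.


dt = T/N = 0.166667; dx = sigma*sqrt(3*dt) = 0.395980
u = exp(dx) = 1.485839; d = 1/u = 0.673020
p_u = 0.145033, p_m = 0.666667, p_d = 0.188301
Discount per step: exp(-r*dt) = 0.991040
Stock lattice S(k, j) with j the centered position index:
  k=0: S(0,+0) = 10.4400
  k=1: S(1,-1) = 7.0263; S(1,+0) = 10.4400; S(1,+1) = 15.5122
  k=2: S(2,-2) = 4.7289; S(2,-1) = 7.0263; S(2,+0) = 10.4400; S(2,+1) = 15.5122; S(2,+2) = 23.0486
  k=3: S(3,-3) = 3.1826; S(3,-2) = 4.7289; S(3,-1) = 7.0263; S(3,+0) = 10.4400; S(3,+1) = 15.5122; S(3,+2) = 23.0486; S(3,+3) = 34.2465
Terminal payoffs V(N, j) = max(K - S_T, 0):
  V(3,-3) = 6.327379; V(3,-2) = 4.781136; V(3,-1) = 2.483668; V(3,+0) = 0.000000; V(3,+1) = 0.000000; V(3,+2) = 0.000000; V(3,+3) = 0.000000
Backward induction: V(k, j) = exp(-r*dt) * [p_u * V(k+1, j+1) + p_m * V(k+1, j) + p_d * V(k+1, j-1)]
  V(2,-2) = exp(-r*dt) * [p_u*2.483668 + p_m*4.781136 + p_d*6.327379] = 4.696627
  V(2,-1) = exp(-r*dt) * [p_u*0.000000 + p_m*2.483668 + p_d*4.781136] = 2.533169
  V(2,+0) = exp(-r*dt) * [p_u*0.000000 + p_m*0.000000 + p_d*2.483668] = 0.463486
  V(2,+1) = exp(-r*dt) * [p_u*0.000000 + p_m*0.000000 + p_d*0.000000] = 0.000000
  V(2,+2) = exp(-r*dt) * [p_u*0.000000 + p_m*0.000000 + p_d*0.000000] = 0.000000
  V(1,-1) = exp(-r*dt) * [p_u*0.463486 + p_m*2.533169 + p_d*4.696627] = 2.616722
  V(1,+0) = exp(-r*dt) * [p_u*0.000000 + p_m*0.463486 + p_d*2.533169] = 0.778946
  V(1,+1) = exp(-r*dt) * [p_u*0.000000 + p_m*0.000000 + p_d*0.463486] = 0.086493
  V(0,+0) = exp(-r*dt) * [p_u*0.086493 + p_m*0.778946 + p_d*2.616722] = 1.015393

Answer: Price = V(0,0) = 1.0154


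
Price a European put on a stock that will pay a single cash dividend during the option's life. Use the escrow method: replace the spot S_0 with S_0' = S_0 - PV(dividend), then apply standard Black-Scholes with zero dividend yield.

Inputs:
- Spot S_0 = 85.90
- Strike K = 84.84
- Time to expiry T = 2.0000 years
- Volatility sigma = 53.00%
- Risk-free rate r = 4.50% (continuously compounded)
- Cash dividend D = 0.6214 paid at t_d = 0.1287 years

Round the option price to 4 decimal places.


Answer: Price = 20.0957

Derivation:
PV(D) = D * exp(-r * t_d) = 0.6214 * 0.99422524 = 0.61781156
S_0' = S_0 - PV(D) = 85.9000 - 0.61781156 = 85.28218844
d1 = (ln(S_0'/K) + (r + sigma^2/2)*T) / (sigma*sqrt(T)) = 0.50177697
d2 = d1 - sigma*sqrt(T) = -0.24775622
exp(-rT) = 0.91393119
N(-d1) = 0.30791221; N(-d2) = 0.59783848
P = K * exp(-rT) * N(-d2) - S_0' * N(-d1) = 84.8400 * 0.91393119 * 0.59783848 - 85.28218844 * 0.30791221 = 20.0957


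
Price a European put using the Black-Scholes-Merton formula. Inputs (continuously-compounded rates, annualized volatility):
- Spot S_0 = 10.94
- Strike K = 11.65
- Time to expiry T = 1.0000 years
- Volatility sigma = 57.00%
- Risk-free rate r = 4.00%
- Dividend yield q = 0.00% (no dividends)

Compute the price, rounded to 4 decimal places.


d1 = (ln(S/K) + (r - q + 0.5*sigma^2) * T) / (sigma * sqrt(T)) = 0.24485898
d2 = d1 - sigma * sqrt(T) = -0.32514102
exp(-rT) = 0.96078944; exp(-qT) = 1.00000000
P = K * exp(-rT) * N(-d2) - S_0 * exp(-qT) * N(-d1)
N(-d1) = 0.40328281; N(-d2) = 0.62746283
P = 11.6500 * 0.96078944 * 0.62746283 - 10.9400 * 1.00000000 * 0.40328281 = 2.6114

Answer: Price = 2.6114


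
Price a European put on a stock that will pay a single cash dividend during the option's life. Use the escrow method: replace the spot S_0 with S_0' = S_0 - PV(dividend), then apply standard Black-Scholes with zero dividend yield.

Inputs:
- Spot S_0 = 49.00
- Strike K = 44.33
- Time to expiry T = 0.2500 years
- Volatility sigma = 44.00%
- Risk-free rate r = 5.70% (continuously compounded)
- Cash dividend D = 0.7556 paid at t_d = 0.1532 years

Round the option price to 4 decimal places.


Answer: Price = 2.1521

Derivation:
PV(D) = D * exp(-r * t_d) = 0.7556 * 0.99130562 = 0.74903052
S_0' = S_0 - PV(D) = 49.0000 - 0.74903052 = 48.25096948
d1 = (ln(S_0'/K) + (r + sigma^2/2)*T) / (sigma*sqrt(T)) = 0.56001942
d2 = d1 - sigma*sqrt(T) = 0.34001942
exp(-rT) = 0.98585105
N(-d1) = 0.28773310; N(-d2) = 0.36692095
P = K * exp(-rT) * N(-d2) - S_0' * N(-d1) = 44.3300 * 0.98585105 * 0.36692095 - 48.25096948 * 0.28773310 = 2.1521


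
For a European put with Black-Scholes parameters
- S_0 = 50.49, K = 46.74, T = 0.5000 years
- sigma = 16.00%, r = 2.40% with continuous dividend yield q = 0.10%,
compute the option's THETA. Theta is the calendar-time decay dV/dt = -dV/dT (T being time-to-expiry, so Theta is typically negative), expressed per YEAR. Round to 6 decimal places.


Answer: Theta = -1.351384

Derivation:
d1 = 0.8403519303; d2 = 0.7272148453
phi(d1) = 0.2802609301; exp(-qT) = 0.9995001250; exp(-rT) = 0.9880717129
Theta = -S*exp(-qT)*phi(d1)*sigma/(2*sqrt(T)) + r*K*exp(-rT)*N(-d2) - q*S*exp(-qT)*N(-d1)
N(-d1) = 0.2003555464; N(-d2) = 0.2335471767; sqrt(T) = 0.7071067812
Term 1 = -50.4900 * 0.9995001250 * 0.2802609301 * 0.1600 / (2 * 0.7071067812) = -1.6001318407
Term 2 = 0.0240 * 46.7400 * 0.9880717129 * 0.2335471767 = 0.2588588620
Term 3 = -0.0010 * 50.4900 * 0.9995001250 * 0.2003555464 = -0.0101108948
Theta = -1.6001318407 + (0.2588588620) + (-0.0101108948) = -1.351384


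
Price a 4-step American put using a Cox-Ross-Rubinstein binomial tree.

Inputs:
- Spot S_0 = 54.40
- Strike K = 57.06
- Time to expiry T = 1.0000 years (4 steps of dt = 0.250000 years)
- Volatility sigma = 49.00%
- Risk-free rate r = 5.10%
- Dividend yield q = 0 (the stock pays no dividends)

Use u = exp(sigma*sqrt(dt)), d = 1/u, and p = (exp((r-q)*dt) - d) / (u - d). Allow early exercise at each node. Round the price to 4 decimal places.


dt = T/N = 0.250000
u = exp(sigma*sqrt(dt)) = 1.277621; d = 1/u = 0.782705
p = (exp((r-q)*dt) - d) / (u - d) = 0.464981
Discount per step: exp(-r*dt) = 0.987331
Stock lattice S(k, i) with i counting down-moves:
  k=0: S(0,0) = 54.4000
  k=1: S(1,0) = 69.5026; S(1,1) = 42.5791
  k=2: S(2,0) = 88.7980; S(2,1) = 54.4000; S(2,2) = 33.3269
  k=3: S(3,0) = 113.4502; S(3,1) = 69.5026; S(3,2) = 42.5791; S(3,3) = 26.0851
  k=4: S(4,0) = 144.9464; S(4,1) = 88.7980; S(4,2) = 54.4000; S(4,3) = 33.3269; S(4,4) = 20.4169
Terminal payoffs V(N, i) = max(K - S_T, 0):
  V(4,0) = 0.000000; V(4,1) = 0.000000; V(4,2) = 2.660000; V(4,3) = 23.733124; V(4,4) = 36.643076
Backward induction: V(k, i) = exp(-r*dt) * [p * V(k+1, i) + (1-p) * V(k+1, i+1)]; then take max(V_cont, immediate exercise) for American.
  V(3,0) = exp(-r*dt) * [p*0.000000 + (1-p)*0.000000] = 0.000000; exercise = 0.000000; V(3,0) = max -> 0.000000
  V(3,1) = exp(-r*dt) * [p*0.000000 + (1-p)*2.660000] = 1.405120; exercise = 0.000000; V(3,1) = max -> 1.405120
  V(3,2) = exp(-r*dt) * [p*2.660000 + (1-p)*23.733124] = 13.757976; exercise = 14.480873; V(3,2) = max -> 14.480873
  V(3,3) = exp(-r*dt) * [p*23.733124 + (1-p)*36.643076] = 30.252006; exercise = 30.974903; V(3,3) = max -> 30.974903
  V(2,0) = exp(-r*dt) * [p*0.000000 + (1-p)*1.405120] = 0.742241; exercise = 0.000000; V(2,0) = max -> 0.742241
  V(2,1) = exp(-r*dt) * [p*1.405120 + (1-p)*14.480873] = 8.294460; exercise = 2.660000; V(2,1) = max -> 8.294460
  V(2,2) = exp(-r*dt) * [p*14.480873 + (1-p)*30.974903] = 23.010227; exercise = 23.733124; V(2,2) = max -> 23.733124
  V(1,0) = exp(-r*dt) * [p*0.742241 + (1-p)*8.294460] = 4.722225; exercise = 0.000000; V(1,0) = max -> 4.722225
  V(1,1) = exp(-r*dt) * [p*8.294460 + (1-p)*23.733124] = 16.344703; exercise = 14.480873; V(1,1) = max -> 16.344703
  V(0,0) = exp(-r*dt) * [p*4.722225 + (1-p)*16.344703] = 10.801862; exercise = 2.660000; V(0,0) = max -> 10.801862

Answer: Price = V(0,0) = 10.8019


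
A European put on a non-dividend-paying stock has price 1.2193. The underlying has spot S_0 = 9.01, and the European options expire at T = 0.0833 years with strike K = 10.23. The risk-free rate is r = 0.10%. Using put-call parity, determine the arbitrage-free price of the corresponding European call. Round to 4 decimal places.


Answer: Call price = 0.0002

Derivation:
Put-call parity: C - P = S_0 * exp(-qT) - K * exp(-rT).
S_0 * exp(-qT) = 9.0100 * 1.00000000 = 9.01000000
K * exp(-rT) = 10.2300 * 0.99991670 = 10.22914788
C = P + S*exp(-qT) - K*exp(-rT)
C = 1.2193 + 9.01000000 - 10.22914788 = 0.0002


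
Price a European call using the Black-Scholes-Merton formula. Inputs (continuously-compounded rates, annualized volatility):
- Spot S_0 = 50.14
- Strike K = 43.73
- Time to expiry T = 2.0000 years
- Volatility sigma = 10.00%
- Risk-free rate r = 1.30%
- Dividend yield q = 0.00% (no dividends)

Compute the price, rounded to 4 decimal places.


Answer: Price = 7.9367

Derivation:
d1 = (ln(S/K) + (r - q + 0.5*sigma^2) * T) / (sigma * sqrt(T)) = 1.22177252
d2 = d1 - sigma * sqrt(T) = 1.08035117
exp(-rT) = 0.97433509; exp(-qT) = 1.00000000
C = S_0 * exp(-qT) * N(d1) - K * exp(-rT) * N(d2)
N(d1) = 0.88910317; N(d2) = 0.86000708
C = 50.1400 * 1.00000000 * 0.88910317 - 43.7300 * 0.97433509 * 0.86000708 = 7.9367


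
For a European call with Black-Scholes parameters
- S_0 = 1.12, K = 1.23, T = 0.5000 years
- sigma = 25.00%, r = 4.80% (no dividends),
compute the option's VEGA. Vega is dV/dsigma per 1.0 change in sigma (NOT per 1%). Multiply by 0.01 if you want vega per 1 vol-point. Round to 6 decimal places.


Answer: Vega = 0.301512

Derivation:
d1 = -0.3058122791; d2 = -0.4825889744
phi(d1) = 0.3807169443; exp(-qT) = 1.0000000000; exp(-rT) = 0.9762857098
Vega = S * exp(-qT) * phi(d1) * sqrt(T) = 1.1200 * 1.0000000000 * 0.3807169443 * 0.7071067812 = 0.301512


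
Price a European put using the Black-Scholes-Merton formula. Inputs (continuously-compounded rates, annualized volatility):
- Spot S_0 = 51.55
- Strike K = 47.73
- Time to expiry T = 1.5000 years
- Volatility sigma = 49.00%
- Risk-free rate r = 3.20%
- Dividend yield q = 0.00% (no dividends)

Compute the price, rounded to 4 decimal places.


Answer: Price = 8.6560

Derivation:
d1 = (ln(S/K) + (r - q + 0.5*sigma^2) * T) / (sigma * sqrt(T)) = 0.50833924
d2 = d1 - sigma * sqrt(T) = -0.09178575
exp(-rT) = 0.95313379; exp(-qT) = 1.00000000
P = K * exp(-rT) * N(-d2) - S_0 * exp(-qT) * N(-d1)
N(-d1) = 0.30560773; N(-d2) = 0.53656587
P = 47.7300 * 0.95313379 * 0.53656587 - 51.5500 * 1.00000000 * 0.30560773 = 8.6560


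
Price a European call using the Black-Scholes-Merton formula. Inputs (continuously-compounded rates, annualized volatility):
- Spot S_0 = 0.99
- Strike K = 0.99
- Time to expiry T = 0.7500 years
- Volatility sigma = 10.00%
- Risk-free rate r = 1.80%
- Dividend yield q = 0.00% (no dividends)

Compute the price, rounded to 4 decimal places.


d1 = (ln(S/K) + (r - q + 0.5*sigma^2) * T) / (sigma * sqrt(T)) = 0.19918584
d2 = d1 - sigma * sqrt(T) = 0.11258330
exp(-rT) = 0.98659072; exp(-qT) = 1.00000000
C = S_0 * exp(-qT) * N(d1) - K * exp(-rT) * N(d2)
N(d1) = 0.57894131; N(d2) = 0.54481954
C = 0.9900 * 1.00000000 * 0.57894131 - 0.9900 * 0.98659072 * 0.54481954 = 0.0410

Answer: Price = 0.0410


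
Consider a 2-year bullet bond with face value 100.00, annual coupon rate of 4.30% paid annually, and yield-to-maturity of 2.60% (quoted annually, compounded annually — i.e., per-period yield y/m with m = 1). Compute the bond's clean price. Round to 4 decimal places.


Coupon per period c = face * coupon_rate / m = 4.300000
Periods per year m = 1; per-period yield y/m = 0.026000
Number of cashflows N = 2
Cashflows (t years, CF_t, discount factor 1/(1+y/m)^(m*t), PV):
  t = 1.0000: CF_t = 4.300000, DF = 0.974659, PV = 4.191033
  t = 2.0000: CF_t = 104.300000, DF = 0.949960, PV = 99.080819
Price P = sum_t PV_t = 103.271852

Answer: Price = 103.2719


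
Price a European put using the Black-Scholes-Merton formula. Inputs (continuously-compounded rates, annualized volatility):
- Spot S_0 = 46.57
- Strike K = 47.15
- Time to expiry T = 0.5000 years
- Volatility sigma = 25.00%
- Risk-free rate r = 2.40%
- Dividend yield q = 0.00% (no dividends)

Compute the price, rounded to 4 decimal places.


d1 = (ln(S/K) + (r - q + 0.5*sigma^2) * T) / (sigma * sqrt(T)) = 0.08625316
d2 = d1 - sigma * sqrt(T) = -0.09052354
exp(-rT) = 0.98807171; exp(-qT) = 1.00000000
P = K * exp(-rT) * N(-d2) - S_0 * exp(-qT) * N(-d1)
N(-d1) = 0.46563259; N(-d2) = 0.53606441
P = 47.1500 * 0.98807171 * 0.53606441 - 46.5700 * 1.00000000 * 0.46563259 = 3.2894

Answer: Price = 3.2894


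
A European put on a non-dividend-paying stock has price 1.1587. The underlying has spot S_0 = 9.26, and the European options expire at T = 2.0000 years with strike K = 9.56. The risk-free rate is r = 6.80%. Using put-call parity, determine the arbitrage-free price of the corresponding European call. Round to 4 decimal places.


Answer: Call price = 2.0743

Derivation:
Put-call parity: C - P = S_0 * exp(-qT) - K * exp(-rT).
S_0 * exp(-qT) = 9.2600 * 1.00000000 = 9.26000000
K * exp(-rT) = 9.5600 * 0.87284263 = 8.34437557
C = P + S*exp(-qT) - K*exp(-rT)
C = 1.1587 + 9.26000000 - 8.34437557 = 2.0743


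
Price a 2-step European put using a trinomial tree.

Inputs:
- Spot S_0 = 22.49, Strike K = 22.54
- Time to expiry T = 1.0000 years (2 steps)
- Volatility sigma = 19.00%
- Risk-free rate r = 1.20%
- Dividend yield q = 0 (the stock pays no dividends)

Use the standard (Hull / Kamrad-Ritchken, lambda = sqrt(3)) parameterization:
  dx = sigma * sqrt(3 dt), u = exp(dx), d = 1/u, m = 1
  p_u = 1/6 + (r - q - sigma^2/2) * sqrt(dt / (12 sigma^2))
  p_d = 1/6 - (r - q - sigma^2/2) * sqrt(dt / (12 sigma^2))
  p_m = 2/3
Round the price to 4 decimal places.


dt = T/N = 0.500000; dx = sigma*sqrt(3*dt) = 0.232702
u = exp(dx) = 1.262005; d = 1/u = 0.792390
p_u = 0.160167, p_m = 0.666667, p_d = 0.173166
Discount per step: exp(-r*dt) = 0.994018
Stock lattice S(k, j) with j the centered position index:
  k=0: S(0,+0) = 22.4900
  k=1: S(1,-1) = 17.8209; S(1,+0) = 22.4900; S(1,+1) = 28.3825
  k=2: S(2,-2) = 14.1211; S(2,-1) = 17.8209; S(2,+0) = 22.4900; S(2,+1) = 28.3825; S(2,+2) = 35.8188
Terminal payoffs V(N, j) = max(K - S_T, 0):
  V(2,-2) = 8.418934; V(2,-1) = 4.719148; V(2,+0) = 0.050000; V(2,+1) = 0.000000; V(2,+2) = 0.000000
Backward induction: V(k, j) = exp(-r*dt) * [p_u * V(k+1, j+1) + p_m * V(k+1, j) + p_d * V(k+1, j-1)]
  V(1,-1) = exp(-r*dt) * [p_u*0.050000 + p_m*4.719148 + p_d*8.418934] = 4.584394
  V(1,+0) = exp(-r*dt) * [p_u*0.000000 + p_m*0.050000 + p_d*4.719148] = 0.845443
  V(1,+1) = exp(-r*dt) * [p_u*0.000000 + p_m*0.000000 + p_d*0.050000] = 0.008607
  V(0,+0) = exp(-r*dt) * [p_u*0.008607 + p_m*0.845443 + p_d*4.584394] = 1.350742

Answer: Price = V(0,0) = 1.3507


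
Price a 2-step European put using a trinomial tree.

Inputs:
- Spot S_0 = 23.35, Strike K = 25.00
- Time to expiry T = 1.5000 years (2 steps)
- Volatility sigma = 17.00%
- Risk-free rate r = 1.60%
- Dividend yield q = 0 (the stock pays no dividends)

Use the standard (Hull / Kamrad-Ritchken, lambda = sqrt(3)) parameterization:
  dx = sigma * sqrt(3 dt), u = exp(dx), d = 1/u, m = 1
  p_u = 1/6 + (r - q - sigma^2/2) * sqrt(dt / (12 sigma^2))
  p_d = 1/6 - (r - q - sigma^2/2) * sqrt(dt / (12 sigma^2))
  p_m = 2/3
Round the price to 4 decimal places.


Answer: Price = V(0,0) = 2.5728

Derivation:
dt = T/N = 0.750000; dx = sigma*sqrt(3*dt) = 0.255000
u = exp(dx) = 1.290462; d = 1/u = 0.774916
p_u = 0.168946, p_m = 0.666667, p_d = 0.164387
Discount per step: exp(-r*dt) = 0.988072
Stock lattice S(k, j) with j the centered position index:
  k=0: S(0,+0) = 23.3500
  k=1: S(1,-1) = 18.0943; S(1,+0) = 23.3500; S(1,+1) = 30.1323
  k=2: S(2,-2) = 14.0216; S(2,-1) = 18.0943; S(2,+0) = 23.3500; S(2,+1) = 30.1323; S(2,+2) = 38.8845
Terminal payoffs V(N, j) = max(K - S_T, 0):
  V(2,-2) = 10.978428; V(2,-1) = 6.905700; V(2,+0) = 1.650000; V(2,+1) = 0.000000; V(2,+2) = 0.000000
Backward induction: V(k, j) = exp(-r*dt) * [p_u * V(k+1, j+1) + p_m * V(k+1, j) + p_d * V(k+1, j-1)]
  V(1,-1) = exp(-r*dt) * [p_u*1.650000 + p_m*6.905700 + p_d*10.978428] = 6.607507
  V(1,+0) = exp(-r*dt) * [p_u*0.000000 + p_m*1.650000 + p_d*6.905700] = 2.208547
  V(1,+1) = exp(-r*dt) * [p_u*0.000000 + p_m*0.000000 + p_d*1.650000] = 0.268004
  V(0,+0) = exp(-r*dt) * [p_u*0.268004 + p_m*2.208547 + p_d*6.607507] = 2.572773
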